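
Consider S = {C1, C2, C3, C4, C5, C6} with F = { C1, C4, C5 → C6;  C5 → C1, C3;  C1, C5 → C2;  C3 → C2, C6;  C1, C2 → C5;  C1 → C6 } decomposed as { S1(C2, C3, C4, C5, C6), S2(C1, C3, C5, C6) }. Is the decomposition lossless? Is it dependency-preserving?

lossless but not dependency-preserving

Lossless test: (C3, C5, C6)⁺ = {C1, C2, C3, C5, C6}, which contains all of one fragment — lossless.
Dependency preservation: the restricted closure of {C1, C2} across the fragments never reaches {C5}, so C1, C2 → C5 cannot be enforced without a join — not preserved.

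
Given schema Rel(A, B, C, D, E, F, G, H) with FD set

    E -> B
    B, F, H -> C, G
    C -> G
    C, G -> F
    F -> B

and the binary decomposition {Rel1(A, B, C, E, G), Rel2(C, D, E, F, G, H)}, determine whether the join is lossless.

Common attributes: Rel1 ∩ Rel2 = {C, E, G}.
Closure of {C, E, G}: E → B applies, adding B; C, G → F applies, adding F. So (C, E, G)⁺ = {B, C, E, F, G}.
The closure contains neither all of Rel1 = {A, B, C, E, G} nor all of Rel2 = {C, D, E, F, G, H}, so the common attributes are not a superkey of either fragment. The join is lossy.

No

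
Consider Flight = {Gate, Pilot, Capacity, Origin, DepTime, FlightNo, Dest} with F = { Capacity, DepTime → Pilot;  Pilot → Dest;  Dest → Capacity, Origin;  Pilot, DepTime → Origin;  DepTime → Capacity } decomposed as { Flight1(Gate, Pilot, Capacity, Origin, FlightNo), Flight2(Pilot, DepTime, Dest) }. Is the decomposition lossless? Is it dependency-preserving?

lossy and not dependency-preserving

Lossless test: (Pilot)⁺ = {Pilot, Capacity, Origin, Dest}, which is a superkey of neither fragment — lossy.
Dependency preservation: the restricted closure of {Dest} across the fragments never reaches {Capacity, Origin}, so Dest → Capacity, Origin cannot be enforced without a join — not preserved.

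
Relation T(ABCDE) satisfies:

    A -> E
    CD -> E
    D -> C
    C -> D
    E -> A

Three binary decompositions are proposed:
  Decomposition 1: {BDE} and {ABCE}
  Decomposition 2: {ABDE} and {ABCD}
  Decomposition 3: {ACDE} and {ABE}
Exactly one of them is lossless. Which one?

Decomposition 1: common = {BE}, closure = {ABE} → lossy.
Decomposition 2: common = {ABD}, closure = {ABCDE} → lossless.
Decomposition 3: common = {AE}, closure = {AE} → lossy.

Decomposition 2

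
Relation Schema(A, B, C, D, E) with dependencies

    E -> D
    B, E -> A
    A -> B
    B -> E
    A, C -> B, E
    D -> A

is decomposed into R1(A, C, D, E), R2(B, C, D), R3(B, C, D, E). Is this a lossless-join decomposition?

Chase test. Columns are A, B, C, D, E; row i has aⱼ where attribute j ∈ Ri, else bᵢⱼ.
Initial tableau (one row per fragment):
  row 1: a1 b12 a3 a4 a5
  row 2: b21 a2 a3 a4 b25
  row 3: b31 a2 a3 a4 a5
Rows 2 and 3 agree on B; apply B→E and equate their E entries.
Rows 1 and 2 agree on D; apply D→A and equate their A entries.
Rows 1 and 3 agree on D; apply D→A and equate their A entries.
Rows 1 and 2 agree on A; apply A→B and equate their B entries.
Row 1 is now all distinguished symbols — the join is lossless.

Yes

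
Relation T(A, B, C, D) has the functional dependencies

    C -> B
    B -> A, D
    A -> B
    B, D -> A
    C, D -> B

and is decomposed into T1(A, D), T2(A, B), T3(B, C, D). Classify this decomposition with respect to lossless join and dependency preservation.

Lossless test (chase): Rows 2 and 3 agree on B; apply B→A, D and equate their A, D entries. Rows 1 and 2 agree on A; apply A→B and equate their B entries. Row 3 is now all distinguished symbols — the join is lossless.
Dependency preservation: B → A, D; B, D → A are not contained in any single fragment, but the restricted closure of each left-hand side across the fragments still reaches the right-hand side; the remaining FDs each lie inside some fragment. All dependencies are preserved.

lossless and dependency-preserving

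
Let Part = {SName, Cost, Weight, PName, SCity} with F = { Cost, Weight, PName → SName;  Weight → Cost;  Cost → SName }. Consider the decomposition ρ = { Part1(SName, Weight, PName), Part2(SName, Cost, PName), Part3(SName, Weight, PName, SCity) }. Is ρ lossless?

Chase test. Columns are SName, Cost, Weight, PName, SCity; row i has aⱼ where attribute j ∈ Parti, else bᵢⱼ.
Initial tableau (one row per fragment):
  row 1: a1 b12 a3 a4 b15
  row 2: a1 a2 b23 a4 b25
  row 3: a1 b32 a3 a4 a5
Rows 1 and 3 agree on Weight; apply Weight→Cost and equate their Cost entries.
No row becomes fully distinguished — the join is lossy.

No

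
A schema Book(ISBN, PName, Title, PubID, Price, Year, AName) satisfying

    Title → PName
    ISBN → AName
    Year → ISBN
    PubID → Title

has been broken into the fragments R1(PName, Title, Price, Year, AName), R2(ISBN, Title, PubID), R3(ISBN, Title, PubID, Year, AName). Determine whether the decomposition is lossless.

No

Chase test. Columns are ISBN, PName, Title, PubID, Price, Year, AName; row i has aⱼ where attribute j ∈ Ri, else bᵢⱼ.
Initial tableau (one row per fragment):
  row 1: b11 a2 a3 b14 a5 a6 a7
  row 2: a1 b22 a3 a4 b25 b26 b27
  row 3: a1 b32 a3 a4 b35 a6 a7
Rows 1 and 2 agree on Title; apply Title→PName and equate their PName entries.
Rows 1 and 3 agree on Title; apply Title→PName and equate their PName entries.
Rows 2 and 3 agree on ISBN; apply ISBN→AName and equate their AName entries.
Rows 1 and 3 agree on Year; apply Year→ISBN and equate their ISBN entries.
No row becomes fully distinguished — the join is lossy.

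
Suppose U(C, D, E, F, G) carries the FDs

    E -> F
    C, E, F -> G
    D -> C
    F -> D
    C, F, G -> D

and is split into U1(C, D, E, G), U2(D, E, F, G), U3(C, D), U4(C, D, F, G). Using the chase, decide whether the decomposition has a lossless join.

Yes

Chase test. Columns are C, D, E, F, G; row i has aⱼ where attribute j ∈ Ui, else bᵢⱼ.
Initial tableau (one row per fragment):
  row 1: a1 a2 a3 b14 a5
  row 2: b21 a2 a3 a4 a5
  row 3: a1 a2 b33 b34 b35
  row 4: a1 a2 b43 a4 a5
Rows 1 and 2 agree on E; apply E→F and equate their F entries.
Rows 1 and 2 agree on D; apply D→C and equate their C entries.
Row 1 is now all distinguished symbols — the join is lossless.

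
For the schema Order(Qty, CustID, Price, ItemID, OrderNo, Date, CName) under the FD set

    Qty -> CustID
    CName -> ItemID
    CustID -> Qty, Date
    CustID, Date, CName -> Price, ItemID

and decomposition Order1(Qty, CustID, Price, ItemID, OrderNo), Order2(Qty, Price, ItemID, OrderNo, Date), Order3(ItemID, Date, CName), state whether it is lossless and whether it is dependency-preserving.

lossy and not dependency-preserving

Lossless test (chase): Rows 1 and 2 agree on Qty; apply Qty→CustID and equate their CustID entries. Rows 1 and 2 agree on CustID; apply CustID→Qty, Date and equate their Qty, Date entries. No row becomes fully distinguished — the join is lossy.
Dependency preservation: the restricted closure of {CustID, Date, CName} across the fragments never reaches {Price, ItemID}, so CustID, Date, CName → Price, ItemID cannot be enforced without a join — not preserved.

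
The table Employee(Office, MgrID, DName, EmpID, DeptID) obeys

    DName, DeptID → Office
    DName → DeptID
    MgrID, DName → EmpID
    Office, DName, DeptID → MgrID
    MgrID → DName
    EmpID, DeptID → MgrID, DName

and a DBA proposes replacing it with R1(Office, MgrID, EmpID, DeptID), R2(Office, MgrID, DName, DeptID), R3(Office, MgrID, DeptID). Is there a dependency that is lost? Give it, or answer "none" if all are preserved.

DName, DeptID → Office lies within R2.
DName → DeptID lies within R2.
MgrID, DName → EmpID: restricted closure across fragments reaches EmpID.
Office, DName, DeptID → MgrID lies within R2.
MgrID → DName lies within R2.
EmpID, DeptID → MgrID, DName: restricted closure across fragments reaches MgrID, DName.
Every dependency is enforceable on the fragments, so the decomposition is dependency-preserving.

none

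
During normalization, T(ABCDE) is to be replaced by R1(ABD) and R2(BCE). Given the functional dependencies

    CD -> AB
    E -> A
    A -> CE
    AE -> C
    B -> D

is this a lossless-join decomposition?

Common attributes: R1 ∩ R2 = {B}.
Closure of {B}: B → D applies, adding D. So (B)⁺ = {BD}.
The closure contains neither all of R1 = {ABD} nor all of R2 = {BCE}, so the common attributes are not a superkey of either fragment. The join is lossy.

No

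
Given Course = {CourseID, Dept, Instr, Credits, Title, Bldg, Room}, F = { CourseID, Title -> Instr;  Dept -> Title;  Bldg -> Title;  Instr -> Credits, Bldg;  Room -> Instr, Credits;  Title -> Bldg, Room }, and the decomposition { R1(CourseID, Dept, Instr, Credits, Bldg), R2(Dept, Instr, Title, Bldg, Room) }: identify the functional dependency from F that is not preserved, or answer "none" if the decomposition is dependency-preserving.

none

CourseID, Title → Instr: restricted closure across fragments reaches Instr.
Dept → Title lies within R2.
Bldg → Title lies within R2.
Instr → Credits, Bldg lies within R1.
Room → Instr, Credits: restricted closure across fragments reaches Instr, Credits.
Title → Bldg, Room lies within R2.
Every dependency is enforceable on the fragments, so the decomposition is dependency-preserving.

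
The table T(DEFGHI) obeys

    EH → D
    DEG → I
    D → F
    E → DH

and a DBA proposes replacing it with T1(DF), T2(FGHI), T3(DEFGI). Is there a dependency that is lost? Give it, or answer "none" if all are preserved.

E → DH

Check E → DH: no single fragment contains all of {DEH}, and the restricted closure of {E} across the fragments never reaches {DH}.
EH → D is preserved.
DEG → I is preserved.
D → F is preserved.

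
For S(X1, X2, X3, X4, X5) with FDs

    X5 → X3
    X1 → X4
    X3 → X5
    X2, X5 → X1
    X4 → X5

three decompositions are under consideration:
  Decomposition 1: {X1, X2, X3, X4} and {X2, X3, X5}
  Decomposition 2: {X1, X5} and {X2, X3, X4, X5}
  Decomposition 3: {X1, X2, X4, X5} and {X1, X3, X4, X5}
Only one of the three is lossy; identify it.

Decomposition 1: common = {X2, X3}, closure = {X1, X2, X3, X4, X5} → lossless.
Decomposition 2: common = {X5}, closure = {X3, X5} → lossy.
Decomposition 3: common = {X1, X4, X5}, closure = {X1, X3, X4, X5} → lossless.

Decomposition 2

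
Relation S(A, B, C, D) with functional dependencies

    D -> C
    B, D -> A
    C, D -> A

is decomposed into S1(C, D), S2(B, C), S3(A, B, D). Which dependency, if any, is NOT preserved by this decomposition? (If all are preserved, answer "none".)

none

D → C lies within S1.
B, D → A lies within S3.
C, D → A: restricted closure across fragments reaches A.
Every dependency is enforceable on the fragments, so the decomposition is dependency-preserving.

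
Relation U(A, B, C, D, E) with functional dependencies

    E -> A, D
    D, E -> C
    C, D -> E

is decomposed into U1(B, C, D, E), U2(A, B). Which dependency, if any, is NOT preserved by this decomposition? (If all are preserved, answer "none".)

Check E → A, D: no single fragment contains all of {A, D, E}, and the restricted closure of {E} across the fragments never reaches {A, D}.
D, E → C is preserved.
C, D → E is preserved.

E -> A, D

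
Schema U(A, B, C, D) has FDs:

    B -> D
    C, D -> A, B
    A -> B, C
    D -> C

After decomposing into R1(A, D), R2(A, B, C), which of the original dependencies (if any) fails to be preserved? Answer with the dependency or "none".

none

B → D: restricted closure across fragments reaches D.
C, D → A, B: restricted closure across fragments reaches A, B.
A → B, C lies within R2.
D → C: restricted closure across fragments reaches C.
Every dependency is enforceable on the fragments, so the decomposition is dependency-preserving.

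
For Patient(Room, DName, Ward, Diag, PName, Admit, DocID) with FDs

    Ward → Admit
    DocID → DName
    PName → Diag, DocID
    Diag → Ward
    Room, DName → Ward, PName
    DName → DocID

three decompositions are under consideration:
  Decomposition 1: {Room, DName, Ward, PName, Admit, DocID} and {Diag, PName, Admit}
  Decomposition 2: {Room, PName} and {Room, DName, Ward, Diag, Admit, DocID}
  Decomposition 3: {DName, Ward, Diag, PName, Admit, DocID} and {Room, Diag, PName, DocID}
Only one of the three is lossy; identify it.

Decomposition 1: common = {PName, Admit}, closure = {DName, Ward, Diag, PName, Admit, DocID} → lossless.
Decomposition 2: common = {Room}, closure = {Room} → lossy.
Decomposition 3: common = {Diag, PName, DocID}, closure = {DName, Ward, Diag, PName, Admit, DocID} → lossless.

Decomposition 2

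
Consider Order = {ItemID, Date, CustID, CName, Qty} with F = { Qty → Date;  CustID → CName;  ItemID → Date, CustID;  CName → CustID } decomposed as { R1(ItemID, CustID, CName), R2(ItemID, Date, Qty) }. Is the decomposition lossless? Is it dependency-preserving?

lossless and dependency-preserving

Lossless test: (ItemID)⁺ = {ItemID, Date, CustID, CName}, which contains all of one fragment — lossless.
Dependency preservation: ItemID → Date, CustID is not contained in any single fragment, but the restricted closure of its left-hand side across the fragments still reaches the right-hand side; the remaining FDs each lie inside some fragment. All dependencies are preserved.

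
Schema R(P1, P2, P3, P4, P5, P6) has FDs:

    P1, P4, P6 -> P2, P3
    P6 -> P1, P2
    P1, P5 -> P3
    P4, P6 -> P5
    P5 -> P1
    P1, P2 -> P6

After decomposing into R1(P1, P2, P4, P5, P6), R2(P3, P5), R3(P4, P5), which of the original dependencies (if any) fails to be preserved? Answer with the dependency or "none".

none

P1, P4, P6 → P2, P3: restricted closure across fragments reaches P2, P3.
P6 → P1, P2 lies within R1.
P1, P5 → P3: restricted closure across fragments reaches P3.
P4, P6 → P5 lies within R1.
P5 → P1 lies within R1.
P1, P2 → P6 lies within R1.
Every dependency is enforceable on the fragments, so the decomposition is dependency-preserving.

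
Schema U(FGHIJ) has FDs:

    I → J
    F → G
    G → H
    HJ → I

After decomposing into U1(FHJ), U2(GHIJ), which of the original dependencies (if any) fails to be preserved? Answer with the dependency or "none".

F → G

Check F → G: no single fragment contains all of {FG}, and the restricted closure of {F} across the fragments never reaches {G}.
I → J is preserved.
G → H is preserved.
HJ → I is preserved.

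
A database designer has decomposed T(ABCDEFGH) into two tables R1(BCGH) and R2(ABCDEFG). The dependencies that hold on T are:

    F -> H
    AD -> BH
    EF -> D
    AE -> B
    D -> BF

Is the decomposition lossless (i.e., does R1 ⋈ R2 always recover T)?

Common attributes: R1 ∩ R2 = {BCG}.
No dependency enlarges {BCG}, so (BCG)⁺ = {BCG}.
The closure contains neither all of R1 = {BCGH} nor all of R2 = {ABCDEFG}, so the common attributes are not a superkey of either fragment. The join is lossy.

No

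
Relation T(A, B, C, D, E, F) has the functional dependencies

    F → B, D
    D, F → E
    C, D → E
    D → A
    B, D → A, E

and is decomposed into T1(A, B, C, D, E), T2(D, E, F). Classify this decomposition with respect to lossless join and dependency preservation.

lossy and not dependency-preserving

Lossless test: (D, E)⁺ = {A, D, E}, which is a superkey of neither fragment — lossy.
Dependency preservation: the restricted closure of {F} across the fragments never reaches {B, D}, so F → B, D cannot be enforced without a join — not preserved.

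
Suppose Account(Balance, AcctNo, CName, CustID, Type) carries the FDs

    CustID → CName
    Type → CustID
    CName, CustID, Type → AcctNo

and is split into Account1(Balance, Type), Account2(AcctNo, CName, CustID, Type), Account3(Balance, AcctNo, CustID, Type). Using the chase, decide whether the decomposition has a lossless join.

Chase test. Columns are Balance, AcctNo, CName, CustID, Type; row i has aⱼ where attribute j ∈ Accounti, else bᵢⱼ.
Initial tableau (one row per fragment):
  row 1: a1 b12 b13 b14 a5
  row 2: b21 a2 a3 a4 a5
  row 3: a1 a2 b33 a4 a5
Rows 2 and 3 agree on CustID; apply CustID→CName and equate their CName entries.
Rows 1 and 2 agree on Type; apply Type→CustID and equate their CustID entries.
Rows 1 and 2 agree on CustID; apply CustID→CName and equate their CName entries.
Rows 1 and 2 agree on CName, CustID, Type; apply CName, CustID, Type→AcctNo and equate their AcctNo entries.
Row 1 is now all distinguished symbols — the join is lossless.

Yes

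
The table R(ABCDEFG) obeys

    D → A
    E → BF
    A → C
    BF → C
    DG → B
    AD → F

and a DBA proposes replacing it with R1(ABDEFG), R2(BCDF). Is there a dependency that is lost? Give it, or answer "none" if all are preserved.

Check A → C: no single fragment contains all of {AC}, and the restricted closure of {A} across the fragments never reaches {C}.
D → A is preserved.
E → BF is preserved.
BF → C is preserved.
DG → B is preserved.
AD → F is preserved.

A → C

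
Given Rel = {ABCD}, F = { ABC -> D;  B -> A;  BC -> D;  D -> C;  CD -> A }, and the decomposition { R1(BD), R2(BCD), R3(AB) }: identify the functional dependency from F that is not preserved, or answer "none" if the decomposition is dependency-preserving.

Check CD → A: no single fragment contains all of {ACD}, and the restricted closure of {CD} across the fragments never reaches {A}.
ABC → D is preserved.
B → A is preserved.
BC → D is preserved.
D → C is preserved.

CD -> A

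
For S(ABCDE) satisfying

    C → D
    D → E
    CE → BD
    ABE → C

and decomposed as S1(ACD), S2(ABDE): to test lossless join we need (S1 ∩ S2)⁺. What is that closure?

S1 ∩ S2 = {AD}.
D → E applies, adding E
Closure: {ADE}.

ADE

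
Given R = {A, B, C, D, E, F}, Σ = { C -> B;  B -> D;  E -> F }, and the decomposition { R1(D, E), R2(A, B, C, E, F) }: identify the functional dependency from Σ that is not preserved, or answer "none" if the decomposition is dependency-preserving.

Check B → D: no single fragment contains all of {B, D}, and the restricted closure of {B} across the fragments never reaches {D}.
C → B is preserved.
E → F is preserved.

B -> D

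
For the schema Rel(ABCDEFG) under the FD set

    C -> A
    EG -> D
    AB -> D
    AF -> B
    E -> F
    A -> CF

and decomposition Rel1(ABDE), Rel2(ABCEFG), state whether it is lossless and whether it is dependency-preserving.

Lossless test: (ABE)⁺ = {ABCDEF}, which contains all of one fragment — lossless.
Dependency preservation: the restricted closure of {EG} across the fragments never reaches {D}, so EG → D cannot be enforced without a join — not preserved.

lossless but not dependency-preserving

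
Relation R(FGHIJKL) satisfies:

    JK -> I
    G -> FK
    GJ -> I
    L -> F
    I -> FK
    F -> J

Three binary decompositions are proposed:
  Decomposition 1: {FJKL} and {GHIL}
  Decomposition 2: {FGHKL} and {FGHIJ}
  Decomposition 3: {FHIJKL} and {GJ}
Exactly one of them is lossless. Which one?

Decomposition 2

Decomposition 1: common = {L}, closure = {FJL} → lossy.
Decomposition 2: common = {FGH}, closure = {FGHIJK} → lossless.
Decomposition 3: common = {J}, closure = {J} → lossy.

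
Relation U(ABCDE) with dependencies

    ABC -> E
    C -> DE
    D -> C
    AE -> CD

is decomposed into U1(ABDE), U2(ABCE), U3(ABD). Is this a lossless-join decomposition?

Chase test. Columns are ABCDE; row i has aⱼ where attribute j ∈ Ui, else bᵢⱼ.
Initial tableau (one row per fragment):
  row 1: a1 a2 b13 a4 a5
  row 2: a1 a2 a3 b24 a5
  row 3: a1 a2 b33 a4 b35
Rows 1 and 3 agree on D; apply D→C and equate their C entries.
Rows 1 and 2 agree on AE; apply AE→CD and equate their CD entries.
Rows 1 and 3 agree on ABC; apply ABC→E and equate their E entries.
Row 1 is now all distinguished symbols — the join is lossless.

Yes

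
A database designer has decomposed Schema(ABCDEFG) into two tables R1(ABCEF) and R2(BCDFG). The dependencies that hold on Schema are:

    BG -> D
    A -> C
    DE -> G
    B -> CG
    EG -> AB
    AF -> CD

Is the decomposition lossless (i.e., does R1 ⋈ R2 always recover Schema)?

Common attributes: R1 ∩ R2 = {BCF}.
Closure of {BCF}: B → CG applies, adding G; BG → D applies, adding D. So (BCF)⁺ = {BCDFG}.
This closure contains every attribute of R2, so R1 ∩ R2 → R2. The join is lossless.

Yes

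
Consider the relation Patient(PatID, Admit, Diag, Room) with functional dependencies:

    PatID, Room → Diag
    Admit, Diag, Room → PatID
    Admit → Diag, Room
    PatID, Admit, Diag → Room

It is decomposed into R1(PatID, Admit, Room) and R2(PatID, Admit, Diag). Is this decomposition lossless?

Yes

Common attributes: R1 ∩ R2 = {PatID, Admit}.
Closure of {PatID, Admit}: Admit → Diag, Room applies, adding Diag, Room. So (PatID, Admit)⁺ = {PatID, Admit, Diag, Room}.
This closure contains every attribute of R1, so R1 ∩ R2 → R1. The join is lossless.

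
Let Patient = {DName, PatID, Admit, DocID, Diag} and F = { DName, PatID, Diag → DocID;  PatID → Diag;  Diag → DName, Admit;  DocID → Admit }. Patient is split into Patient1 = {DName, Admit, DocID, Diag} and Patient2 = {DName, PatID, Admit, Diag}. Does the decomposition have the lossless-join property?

Common attributes: Patient1 ∩ Patient2 = {DName, Admit, Diag}.
No dependency enlarges {DName, Admit, Diag}, so (DName, Admit, Diag)⁺ = {DName, Admit, Diag}.
The closure contains neither all of Patient1 = {DName, Admit, DocID, Diag} nor all of Patient2 = {DName, PatID, Admit, Diag}, so the common attributes are not a superkey of either fragment. The join is lossy.

No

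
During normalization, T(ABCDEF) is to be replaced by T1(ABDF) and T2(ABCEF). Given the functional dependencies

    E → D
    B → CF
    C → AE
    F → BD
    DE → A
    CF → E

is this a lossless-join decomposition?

Yes

Common attributes: T1 ∩ T2 = {ABF}.
Closure of {ABF}: B → CF applies, adding C; C → AE applies, adding E; F → BD applies, adding D. So (ABF)⁺ = {ABCDEF}.
This closure contains every attribute of T1, so T1 ∩ T2 → T1. The join is lossless.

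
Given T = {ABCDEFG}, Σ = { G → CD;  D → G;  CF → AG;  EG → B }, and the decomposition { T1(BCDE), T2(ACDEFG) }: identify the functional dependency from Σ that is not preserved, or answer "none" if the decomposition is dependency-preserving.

G → CD lies within T2.
D → G lies within T2.
CF → AG lies within T2.
EG → B: restricted closure across fragments reaches B.
Every dependency is enforceable on the fragments, so the decomposition is dependency-preserving.

none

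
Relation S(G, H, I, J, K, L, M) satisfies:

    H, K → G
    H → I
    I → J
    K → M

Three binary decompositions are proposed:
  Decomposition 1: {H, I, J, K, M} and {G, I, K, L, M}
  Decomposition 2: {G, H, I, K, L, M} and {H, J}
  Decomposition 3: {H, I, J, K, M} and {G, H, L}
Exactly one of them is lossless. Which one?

Decomposition 2

Decomposition 1: common = {I, K, M}, closure = {I, J, K, M} → lossy.
Decomposition 2: common = {H}, closure = {H, I, J} → lossless.
Decomposition 3: common = {H}, closure = {H, I, J} → lossy.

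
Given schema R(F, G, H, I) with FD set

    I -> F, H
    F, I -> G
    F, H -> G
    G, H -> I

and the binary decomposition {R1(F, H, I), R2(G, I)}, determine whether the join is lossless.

Yes

Common attributes: R1 ∩ R2 = {I}.
Closure of {I}: I → F, H applies, adding F, H; F, I → G applies, adding G. So (I)⁺ = {F, G, H, I}.
This closure contains every attribute of R1, so R1 ∩ R2 → R1. The join is lossless.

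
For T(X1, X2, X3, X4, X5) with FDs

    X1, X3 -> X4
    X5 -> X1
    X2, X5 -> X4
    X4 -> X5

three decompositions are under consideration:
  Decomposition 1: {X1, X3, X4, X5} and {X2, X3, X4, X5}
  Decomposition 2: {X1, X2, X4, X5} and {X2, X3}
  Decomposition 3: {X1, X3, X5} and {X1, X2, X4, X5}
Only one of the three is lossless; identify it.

Decomposition 1: common = {X3, X4, X5}, closure = {X1, X3, X4, X5} → lossless.
Decomposition 2: common = {X2}, closure = {X2} → lossy.
Decomposition 3: common = {X1, X5}, closure = {X1, X5} → lossy.

Decomposition 1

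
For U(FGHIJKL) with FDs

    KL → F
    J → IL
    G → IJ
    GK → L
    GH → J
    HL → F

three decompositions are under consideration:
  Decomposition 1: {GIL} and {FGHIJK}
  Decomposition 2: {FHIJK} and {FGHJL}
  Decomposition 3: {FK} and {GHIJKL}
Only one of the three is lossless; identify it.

Decomposition 1

Decomposition 1: common = {GI}, closure = {GIJL} → lossless.
Decomposition 2: common = {FHJ}, closure = {FHIJL} → lossy.
Decomposition 3: common = {K}, closure = {K} → lossy.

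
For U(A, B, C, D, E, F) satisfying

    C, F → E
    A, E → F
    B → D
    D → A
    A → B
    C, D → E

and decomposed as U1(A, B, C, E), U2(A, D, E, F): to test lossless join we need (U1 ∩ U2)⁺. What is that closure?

U1 ∩ U2 = {A, E}.
A, E → F applies, adding F
A → B applies, adding B
B → D applies, adding D
Closure: {A, B, D, E, F}.

A, B, D, E, F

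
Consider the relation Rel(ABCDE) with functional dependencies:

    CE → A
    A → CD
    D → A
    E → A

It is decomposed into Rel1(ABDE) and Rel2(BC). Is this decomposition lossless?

Common attributes: Rel1 ∩ Rel2 = {B}.
No dependency enlarges {B}, so (B)⁺ = {B}.
The closure contains neither all of Rel1 = {ABDE} nor all of Rel2 = {BC}, so the common attributes are not a superkey of either fragment. The join is lossy.

No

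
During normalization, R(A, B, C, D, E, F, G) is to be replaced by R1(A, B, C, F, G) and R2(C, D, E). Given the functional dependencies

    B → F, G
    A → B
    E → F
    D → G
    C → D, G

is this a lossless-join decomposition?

Common attributes: R1 ∩ R2 = {C}.
Closure of {C}: C → D, G applies, adding D, G. So (C)⁺ = {C, D, G}.
The closure contains neither all of R1 = {A, B, C, F, G} nor all of R2 = {C, D, E}, so the common attributes are not a superkey of either fragment. The join is lossy.

No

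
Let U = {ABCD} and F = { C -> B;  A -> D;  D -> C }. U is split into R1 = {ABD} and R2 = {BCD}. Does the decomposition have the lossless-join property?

Yes

Common attributes: R1 ∩ R2 = {BD}.
Closure of {BD}: D → C applies, adding C. So (BD)⁺ = {BCD}.
This closure contains every attribute of R2, so R1 ∩ R2 → R2. The join is lossless.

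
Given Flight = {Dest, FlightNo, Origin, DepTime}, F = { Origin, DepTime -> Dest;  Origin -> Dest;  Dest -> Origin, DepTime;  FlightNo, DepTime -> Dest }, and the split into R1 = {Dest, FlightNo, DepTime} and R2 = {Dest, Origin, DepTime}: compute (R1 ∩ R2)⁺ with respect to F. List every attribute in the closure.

R1 ∩ R2 = {Dest, DepTime}.
Dest → Origin, DepTime applies, adding Origin
Closure: {Dest, Origin, DepTime}.

Dest, Origin, DepTime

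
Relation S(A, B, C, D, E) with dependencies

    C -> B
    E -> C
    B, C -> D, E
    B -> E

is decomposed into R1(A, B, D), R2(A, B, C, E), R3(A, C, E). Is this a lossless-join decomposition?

Chase test. Columns are A, B, C, D, E; row i has aⱼ where attribute j ∈ Ri, else bᵢⱼ.
Initial tableau (one row per fragment):
  row 1: a1 a2 b13 a4 b15
  row 2: a1 a2 a3 b24 a5
  row 3: a1 b32 a3 b34 a5
Rows 2 and 3 agree on C; apply C→B and equate their B entries.
Rows 2 and 3 agree on B, C; apply B, C→D, E and equate their D, E entries.
Rows 1 and 2 agree on B; apply B→E and equate their E entries.
Rows 1 and 2 agree on E; apply E→C and equate their C entries.
Rows 1 and 2 agree on B, C; apply B, C→D, E and equate their D, E entries.
Row 1 is now all distinguished symbols — the join is lossless.

Yes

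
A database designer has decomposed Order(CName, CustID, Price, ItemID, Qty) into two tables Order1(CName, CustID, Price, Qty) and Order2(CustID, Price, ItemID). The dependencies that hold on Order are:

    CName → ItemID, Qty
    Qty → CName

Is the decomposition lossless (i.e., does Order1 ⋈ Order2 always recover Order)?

No

Common attributes: Order1 ∩ Order2 = {CustID, Price}.
No dependency enlarges {CustID, Price}, so (CustID, Price)⁺ = {CustID, Price}.
The closure contains neither all of Order1 = {CName, CustID, Price, Qty} nor all of Order2 = {CustID, Price, ItemID}, so the common attributes are not a superkey of either fragment. The join is lossy.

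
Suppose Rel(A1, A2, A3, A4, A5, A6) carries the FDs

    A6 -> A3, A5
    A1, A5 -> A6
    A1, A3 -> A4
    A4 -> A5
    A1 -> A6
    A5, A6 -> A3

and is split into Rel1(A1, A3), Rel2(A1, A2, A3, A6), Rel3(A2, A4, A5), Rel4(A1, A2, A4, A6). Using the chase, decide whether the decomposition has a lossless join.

Yes

Chase test. Columns are A1, A2, A3, A4, A5, A6; row i has aⱼ where attribute j ∈ Reli, else bᵢⱼ.
Initial tableau (one row per fragment):
  row 1: a1 b12 a3 b14 b15 b16
  row 2: a1 a2 a3 b24 b25 a6
  row 3: b31 a2 b33 a4 a5 b36
  row 4: a1 a2 b43 a4 b45 a6
Rows 2 and 4 agree on A6; apply A6→A3, A5 and equate their A3, A5 entries.
Rows 1 and 2 agree on A1, A3; apply A1, A3→A4 and equate their A4 entries.
Rows 1 and 4 agree on A1, A3; apply A1, A3→A4 and equate their A4 entries.
Rows 1 and 2 agree on A4; apply A4→A5 and equate their A5 entries.
Rows 1 and 3 agree on A4; apply A4→A5 and equate their A5 entries.
Rows 1 and 2 agree on A1; apply A1→A6 and equate their A6 entries.
Row 2 is now all distinguished symbols — the join is lossless.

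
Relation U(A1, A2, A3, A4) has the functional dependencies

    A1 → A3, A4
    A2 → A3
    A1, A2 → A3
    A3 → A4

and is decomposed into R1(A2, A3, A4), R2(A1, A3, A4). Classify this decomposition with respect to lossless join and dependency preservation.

Lossless test: (A3, A4)⁺ = {A3, A4}, which is a superkey of neither fragment — lossy.
Dependency preservation: A1, A2 → A3 is not contained in any single fragment, but the restricted closure of its left-hand side across the fragments still reaches the right-hand side; the remaining FDs each lie inside some fragment. All dependencies are preserved.

lossy but dependency-preserving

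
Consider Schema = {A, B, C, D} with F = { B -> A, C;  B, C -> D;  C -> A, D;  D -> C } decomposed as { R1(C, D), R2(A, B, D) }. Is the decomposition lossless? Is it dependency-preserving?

Lossless test: (D)⁺ = {A, C, D}, which contains all of one fragment — lossless.
Dependency preservation: B → A, C; B, C → D; C → A, D are not contained in any single fragment, but the restricted closure of each left-hand side across the fragments still reaches the right-hand side; the remaining FDs each lie inside some fragment. All dependencies are preserved.

lossless and dependency-preserving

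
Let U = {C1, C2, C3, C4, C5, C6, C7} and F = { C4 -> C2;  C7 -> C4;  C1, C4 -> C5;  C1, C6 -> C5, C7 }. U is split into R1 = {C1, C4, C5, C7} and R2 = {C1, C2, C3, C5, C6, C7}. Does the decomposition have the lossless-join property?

Common attributes: R1 ∩ R2 = {C1, C5, C7}.
Closure of {C1, C5, C7}: C7 → C4 applies, adding C4; C4 → C2 applies, adding C2. So (C1, C5, C7)⁺ = {C1, C2, C4, C5, C7}.
This closure contains every attribute of R1, so R1 ∩ R2 → R1. The join is lossless.

Yes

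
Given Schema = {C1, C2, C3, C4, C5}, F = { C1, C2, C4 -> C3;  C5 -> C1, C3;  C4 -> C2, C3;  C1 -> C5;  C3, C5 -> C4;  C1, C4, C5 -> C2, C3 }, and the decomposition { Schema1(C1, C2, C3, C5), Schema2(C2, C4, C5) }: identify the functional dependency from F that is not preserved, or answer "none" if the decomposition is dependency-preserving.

C4 -> C2, C3

Check C4 → C2, C3: no single fragment contains all of {C2, C3, C4}, and the restricted closure of {C4} across the fragments never reaches {C2, C3}.
C1, C2, C4 → C3 is preserved.
C5 → C1, C3 is preserved.
C1 → C5 is preserved.
C3, C5 → C4 is preserved.
C1, C4, C5 → C2, C3 is preserved.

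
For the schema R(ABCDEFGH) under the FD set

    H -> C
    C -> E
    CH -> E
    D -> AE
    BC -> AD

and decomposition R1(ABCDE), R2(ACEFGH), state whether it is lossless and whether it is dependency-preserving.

lossy but dependency-preserving

Lossless test: (ACE)⁺ = {ACE}, which is a superkey of neither fragment — lossy.
Dependency preservation: every FD's attributes lie within a single fragment, so each can be enforced locally — preserved.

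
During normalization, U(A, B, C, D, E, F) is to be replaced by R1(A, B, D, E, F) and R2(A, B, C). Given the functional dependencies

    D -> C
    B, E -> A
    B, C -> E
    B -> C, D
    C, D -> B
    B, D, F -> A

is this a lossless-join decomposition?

Yes

Common attributes: R1 ∩ R2 = {A, B}.
Closure of {A, B}: B → C, D applies, adding C, D; B, C → E applies, adding E. So (A, B)⁺ = {A, B, C, D, E}.
This closure contains every attribute of R2, so R1 ∩ R2 → R2. The join is lossless.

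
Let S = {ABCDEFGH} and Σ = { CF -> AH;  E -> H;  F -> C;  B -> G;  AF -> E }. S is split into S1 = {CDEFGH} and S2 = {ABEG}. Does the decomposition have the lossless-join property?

No

Common attributes: S1 ∩ S2 = {EG}.
Closure of {EG}: E → H applies, adding H. So (EG)⁺ = {EGH}.
The closure contains neither all of S1 = {CDEFGH} nor all of S2 = {ABEG}, so the common attributes are not a superkey of either fragment. The join is lossy.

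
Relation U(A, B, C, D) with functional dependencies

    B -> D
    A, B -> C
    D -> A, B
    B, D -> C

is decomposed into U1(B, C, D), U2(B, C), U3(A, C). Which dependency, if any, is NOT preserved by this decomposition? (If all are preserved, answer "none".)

Check D → A, B: no single fragment contains all of {A, B, D}, and the restricted closure of {D} across the fragments never reaches {A, B}.
B → D is preserved.
A, B → C is preserved.
B, D → C is preserved.

D -> A, B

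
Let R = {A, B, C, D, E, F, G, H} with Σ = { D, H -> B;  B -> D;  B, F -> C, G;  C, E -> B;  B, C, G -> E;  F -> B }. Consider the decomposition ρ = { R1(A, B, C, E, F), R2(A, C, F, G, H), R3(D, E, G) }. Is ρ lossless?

No

Chase test. Columns are A, B, C, D, E, F, G, H; row i has aⱼ where attribute j ∈ Ri, else bᵢⱼ.
Initial tableau (one row per fragment):
  row 1: a1 a2 a3 b14 a5 a6 b17 b18
  row 2: a1 b22 a3 b24 b25 a6 a7 a8
  row 3: b31 b32 b33 a4 a5 b36 a7 b38
Rows 1 and 2 agree on F; apply F→B and equate their B entries.
Rows 1 and 2 agree on B; apply B→D and equate their D entries.
Rows 1 and 2 agree on B, F; apply B, F→C, G and equate their C, G entries.
Rows 1 and 2 agree on B, C, G; apply B, C, G→E and equate their E entries.
No row becomes fully distinguished — the join is lossy.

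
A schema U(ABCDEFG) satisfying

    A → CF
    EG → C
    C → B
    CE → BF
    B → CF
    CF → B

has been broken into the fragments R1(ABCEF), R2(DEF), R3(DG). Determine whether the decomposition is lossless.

No

Chase test. Columns are ABCDEFG; row i has aⱼ where attribute j ∈ Ri, else bᵢⱼ.
Initial tableau (one row per fragment):
  row 1: a1 a2 a3 b14 a5 a6 b17
  row 2: b21 b22 b23 a4 a5 a6 b27
  row 3: b31 b32 b33 a4 b35 b36 a7
No row becomes fully distinguished — the join is lossy.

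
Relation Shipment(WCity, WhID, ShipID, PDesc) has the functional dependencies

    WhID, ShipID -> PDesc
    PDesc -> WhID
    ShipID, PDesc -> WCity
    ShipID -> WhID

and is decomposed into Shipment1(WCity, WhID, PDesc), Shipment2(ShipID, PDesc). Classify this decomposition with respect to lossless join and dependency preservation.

lossy and not dependency-preserving

Lossless test: (PDesc)⁺ = {WhID, PDesc}, which is a superkey of neither fragment — lossy.
Dependency preservation: the restricted closure of {ShipID, PDesc} across the fragments never reaches {WCity}, so ShipID, PDesc → WCity cannot be enforced without a join — not preserved.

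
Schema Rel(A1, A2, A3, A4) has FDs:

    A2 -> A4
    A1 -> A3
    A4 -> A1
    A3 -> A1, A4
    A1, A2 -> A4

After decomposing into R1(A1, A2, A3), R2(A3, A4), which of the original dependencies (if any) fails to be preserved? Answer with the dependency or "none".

A2 → A4: restricted closure across fragments reaches A4.
A1 → A3 lies within R1.
A4 → A1: restricted closure across fragments reaches A1.
A3 → A1, A4: restricted closure across fragments reaches A1, A4.
A1, A2 → A4: restricted closure across fragments reaches A4.
Every dependency is enforceable on the fragments, so the decomposition is dependency-preserving.

none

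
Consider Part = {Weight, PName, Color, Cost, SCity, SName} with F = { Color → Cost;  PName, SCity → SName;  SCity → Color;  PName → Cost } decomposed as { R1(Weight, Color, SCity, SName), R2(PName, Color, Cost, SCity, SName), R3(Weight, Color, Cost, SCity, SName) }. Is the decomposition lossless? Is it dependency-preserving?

Lossless test (chase): Rows 1 and 2 agree on Color; apply Color→Cost and equate their Cost entries. No row becomes fully distinguished — the join is lossy.
Dependency preservation: every FD's attributes lie within a single fragment, so each can be enforced locally — preserved.

lossy but dependency-preserving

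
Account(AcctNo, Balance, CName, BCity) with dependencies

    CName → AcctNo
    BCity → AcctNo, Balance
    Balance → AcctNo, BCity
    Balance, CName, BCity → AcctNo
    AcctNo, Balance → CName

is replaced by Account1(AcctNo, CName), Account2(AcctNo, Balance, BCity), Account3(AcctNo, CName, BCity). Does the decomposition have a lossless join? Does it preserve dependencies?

lossless and dependency-preserving

Lossless test (chase): Rows 2 and 3 agree on BCity; apply BCity→AcctNo, Balance and equate their AcctNo, Balance entries. Rows 2 and 3 agree on AcctNo, Balance; apply AcctNo, Balance→CName and equate their CName entries. Row 2 is now all distinguished symbols — the join is lossless.
Dependency preservation: Balance, CName, BCity → AcctNo; AcctNo, Balance → CName are not contained in any single fragment, but the restricted closure of each left-hand side across the fragments still reaches the right-hand side; the remaining FDs each lie inside some fragment. All dependencies are preserved.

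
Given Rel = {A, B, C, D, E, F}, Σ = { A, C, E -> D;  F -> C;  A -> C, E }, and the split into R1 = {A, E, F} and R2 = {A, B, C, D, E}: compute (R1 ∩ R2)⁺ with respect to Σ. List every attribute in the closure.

A, C, D, E

R1 ∩ R2 = {A, E}.
A → C, E applies, adding C
A, C, E → D applies, adding D
Closure: {A, C, D, E}.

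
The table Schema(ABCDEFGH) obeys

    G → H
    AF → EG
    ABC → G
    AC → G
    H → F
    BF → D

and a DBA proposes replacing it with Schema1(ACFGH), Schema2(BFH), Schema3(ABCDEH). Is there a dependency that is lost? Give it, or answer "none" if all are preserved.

BF → D

Check BF → D: no single fragment contains all of {BDF}, and the restricted closure of {BF} across the fragments never reaches {D}.
G → H is preserved.
AF → EG is preserved.
ABC → G is preserved.
AC → G is preserved.
H → F is preserved.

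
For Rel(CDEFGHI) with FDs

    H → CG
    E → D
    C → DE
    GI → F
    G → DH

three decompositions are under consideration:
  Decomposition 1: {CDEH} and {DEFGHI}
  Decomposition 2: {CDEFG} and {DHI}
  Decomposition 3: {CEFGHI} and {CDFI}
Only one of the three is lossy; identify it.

Decomposition 2

Decomposition 1: common = {DEH}, closure = {CDEGH} → lossless.
Decomposition 2: common = {D}, closure = {D} → lossy.
Decomposition 3: common = {CFI}, closure = {CDEFI} → lossless.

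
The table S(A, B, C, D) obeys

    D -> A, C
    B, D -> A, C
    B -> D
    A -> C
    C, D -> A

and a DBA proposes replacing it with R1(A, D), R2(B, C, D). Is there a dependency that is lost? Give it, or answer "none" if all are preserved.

A -> C

Check A → C: no single fragment contains all of {A, C}, and the restricted closure of {A} across the fragments never reaches {C}.
D → A, C is preserved.
B, D → A, C is preserved.
B → D is preserved.
C, D → A is preserved.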